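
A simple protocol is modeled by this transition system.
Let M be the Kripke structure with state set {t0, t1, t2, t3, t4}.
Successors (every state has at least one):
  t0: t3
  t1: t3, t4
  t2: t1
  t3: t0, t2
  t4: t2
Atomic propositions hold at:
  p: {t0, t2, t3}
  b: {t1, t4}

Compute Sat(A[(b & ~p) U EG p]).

{t0, t3}

Sat(~p) = {t1, t4}
Sat(b & ~p) = {t1, t4}
EG p: greatest fixpoint, start Z0 = {t0, t2, t3}, keep only states in Sat with some successor in Z. Z1 = {t0, t3}; fixed.
Sat(EG p) = {t0, t3}
A[(b & ~p) U EG p]: least fixpoint, start Z0 = Sat(EG p) = {t0, t3}, add states in Sat(b & ~p) with every successor in Z. Already a fixed point.
Sat(A[(b & ~p) U EG p]) = {t0, t3}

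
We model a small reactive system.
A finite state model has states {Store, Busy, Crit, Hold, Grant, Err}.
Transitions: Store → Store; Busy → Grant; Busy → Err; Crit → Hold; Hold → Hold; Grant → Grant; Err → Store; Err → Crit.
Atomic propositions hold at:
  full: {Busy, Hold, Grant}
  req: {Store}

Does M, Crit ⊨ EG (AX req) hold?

Sat(AX req) = {s : every successor in {Store}} = {Store}
EG (AX req): greatest fixpoint, start Z0 = {Store}, keep only states in Sat with some successor in Z. Already a fixed point.
Sat(EG (AX req)) = {Store}
Crit ∉ Sat(EG (AX req)) = {Store}, so the formula does not hold at Crit.

No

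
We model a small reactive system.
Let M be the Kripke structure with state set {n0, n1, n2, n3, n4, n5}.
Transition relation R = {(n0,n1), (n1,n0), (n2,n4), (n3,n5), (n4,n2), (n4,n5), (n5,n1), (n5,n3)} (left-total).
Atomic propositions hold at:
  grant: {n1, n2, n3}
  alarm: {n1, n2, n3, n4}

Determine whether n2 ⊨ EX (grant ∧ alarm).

Sat(grant ∧ alarm) = {n1, n2, n3}
Sat(EX (grant ∧ alarm)) = {s : some successor in {n1, n2, n3}} = {n0, n4, n5}
n2 ∉ Sat(EX (grant ∧ alarm)) = {n0, n4, n5}, so the formula does not hold at n2.

No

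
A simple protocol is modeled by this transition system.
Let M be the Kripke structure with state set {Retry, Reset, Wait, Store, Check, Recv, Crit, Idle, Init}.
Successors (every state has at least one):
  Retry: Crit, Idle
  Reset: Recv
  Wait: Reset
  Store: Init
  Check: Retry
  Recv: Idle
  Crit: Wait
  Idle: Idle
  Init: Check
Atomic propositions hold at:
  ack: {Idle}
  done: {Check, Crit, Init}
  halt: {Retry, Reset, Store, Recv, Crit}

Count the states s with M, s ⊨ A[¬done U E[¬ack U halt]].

Sat(¬done) = {Retry, Reset, Wait, Store, Recv, Idle}
Sat(¬ack) = {Retry, Reset, Wait, Store, Check, Recv, Crit, Init}
E[¬ack U halt]: least fixpoint, start Z0 = Sat(halt) = {Retry, Reset, Store, Recv, Crit}, add states in Sat(¬ack) with some successor in Z. Z1 = {Retry, Reset, Wait, Store, Check, Recv, Crit}; Z2 = {Retry, Reset, Wait, Store, Check, Recv, Crit, Init}; fixed.
Sat(E[¬ack U halt]) = {Retry, Reset, Wait, Store, Check, Recv, Crit, Init}
A[¬done U E[¬ack U halt]]: least fixpoint, start Z0 = Sat(E[¬ack U halt]) = {Retry, Reset, Wait, Store, Check, Recv, Crit, Init}, add states in Sat(¬done) with every successor in Z. Already a fixed point.
Sat(A[¬done U E[¬ack U halt]]) = {Retry, Reset, Wait, Store, Check, Recv, Crit, Init}
|Sat(A[¬done U E[¬ack U halt]])| = |{Retry, Reset, Wait, Store, Check, Recv, Crit, Init}| = 8.

8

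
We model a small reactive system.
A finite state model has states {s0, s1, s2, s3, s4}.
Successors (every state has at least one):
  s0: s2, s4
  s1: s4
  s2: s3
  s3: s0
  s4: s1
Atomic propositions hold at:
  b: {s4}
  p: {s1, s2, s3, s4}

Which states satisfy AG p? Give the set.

AG p: greatest fixpoint, start Z0 = {s1, s2, s3, s4}, keep only states in Sat with every successor in Z. Z1 = {s1, s2, s4}; Z2 = {s1, s4}; fixed.
Sat(AG p) = {s1, s4}

{s1, s4}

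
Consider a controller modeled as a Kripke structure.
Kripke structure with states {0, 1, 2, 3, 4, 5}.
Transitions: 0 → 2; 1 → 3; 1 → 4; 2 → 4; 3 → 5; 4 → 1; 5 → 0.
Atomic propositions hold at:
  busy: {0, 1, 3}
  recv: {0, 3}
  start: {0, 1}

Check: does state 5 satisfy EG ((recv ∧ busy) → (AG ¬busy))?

Sat(recv ∧ busy) = {0, 3}
Sat(¬busy) = {2, 4, 5}
AG ¬busy: greatest fixpoint, start Z0 = {2, 4, 5}, keep only states in Sat with every successor in Z. Z1 = {2}; Z2 = ∅; fixed.
Sat(AG ¬busy) = ∅
Sat((recv ∧ busy) → (AG ¬busy)) = {1, 2, 4, 5}
EG ((recv ∧ busy) → (AG ¬busy)): greatest fixpoint, start Z0 = {1, 2, 4, 5}, keep only states in Sat with some successor in Z. Z1 = {1, 2, 4}; fixed.
Sat(EG ((recv ∧ busy) → (AG ¬busy))) = {1, 2, 4}
5 ∉ Sat(EG ((recv ∧ busy) → (AG ¬busy))) = {1, 2, 4}, so the formula does not hold at 5.

No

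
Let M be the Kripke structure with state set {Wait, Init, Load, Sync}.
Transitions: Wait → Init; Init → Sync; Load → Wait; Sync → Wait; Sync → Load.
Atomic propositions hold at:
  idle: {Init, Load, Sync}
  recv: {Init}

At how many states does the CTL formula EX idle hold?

Sat(EX idle) = {s : some successor in {Init, Load, Sync}} = {Wait, Init, Sync}
|Sat(EX idle)| = |{Wait, Init, Sync}| = 3.

3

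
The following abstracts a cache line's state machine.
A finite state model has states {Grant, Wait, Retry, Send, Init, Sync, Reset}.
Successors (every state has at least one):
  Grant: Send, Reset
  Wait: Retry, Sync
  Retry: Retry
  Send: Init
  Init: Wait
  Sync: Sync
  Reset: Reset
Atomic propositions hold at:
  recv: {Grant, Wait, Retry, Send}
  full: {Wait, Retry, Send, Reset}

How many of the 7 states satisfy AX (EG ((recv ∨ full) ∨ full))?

3

Sat(recv ∨ full) = {Grant, Wait, Retry, Send, Reset}
Sat((recv ∨ full) ∨ full) = {Grant, Wait, Retry, Send, Reset}
EG ((recv ∨ full) ∨ full): greatest fixpoint, start Z0 = {Grant, Wait, Retry, Send, Reset}, keep only states in Sat with some successor in Z. Z1 = {Grant, Wait, Retry, Reset}; fixed.
Sat(EG ((recv ∨ full) ∨ full)) = {Grant, Wait, Retry, Reset}
Sat(AX (EG ((recv ∨ full) ∨ full))) = {s : every successor in {Grant, Wait, Retry, Reset}} = {Retry, Init, Reset}
|Sat(AX (EG ((recv ∨ full) ∨ full)))| = |{Retry, Init, Reset}| = 3.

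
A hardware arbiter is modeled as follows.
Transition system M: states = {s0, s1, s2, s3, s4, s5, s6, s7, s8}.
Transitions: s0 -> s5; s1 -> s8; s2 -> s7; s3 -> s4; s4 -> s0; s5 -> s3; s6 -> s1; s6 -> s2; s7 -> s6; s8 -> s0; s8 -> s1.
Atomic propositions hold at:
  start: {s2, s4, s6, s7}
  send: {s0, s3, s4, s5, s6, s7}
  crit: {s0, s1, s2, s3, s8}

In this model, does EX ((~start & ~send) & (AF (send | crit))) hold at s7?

No

Sat(~start) = {s0, s1, s3, s5, s8}
Sat(~send) = {s1, s2, s8}
Sat(~start & ~send) = {s1, s8}
Sat(send | crit) = {s0, s1, s2, s3, s4, s5, s6, s7, s8}
AF (send | crit): least fixpoint, start Z0 = {s0, s1, s2, s3, s4, s5, s6, s7, s8}, add states with every successor in Z. Already a fixed point.
Sat(AF (send | crit)) = {s0, s1, s2, s3, s4, s5, s6, s7, s8}
Sat((~start & ~send) & (AF (send | crit))) = {s1, s8}
Sat(EX ((~start & ~send) & (AF (send | crit)))) = {s : some successor in {s1, s8}} = {s1, s6, s8}
s7 ∉ Sat(EX ((~start & ~send) & (AF (send | crit)))) = {s1, s6, s8}, so the formula does not hold at s7.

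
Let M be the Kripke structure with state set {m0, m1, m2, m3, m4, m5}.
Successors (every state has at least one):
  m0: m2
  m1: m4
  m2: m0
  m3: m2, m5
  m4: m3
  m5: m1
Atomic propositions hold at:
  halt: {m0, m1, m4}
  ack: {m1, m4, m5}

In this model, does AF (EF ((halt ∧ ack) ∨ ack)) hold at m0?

No

Sat(halt ∧ ack) = {m1, m4}
Sat((halt ∧ ack) ∨ ack) = {m1, m4, m5}
EF ((halt ∧ ack) ∨ ack): least fixpoint, start Z0 = {m1, m4, m5}, add states with some successor in Z. Z1 = {m1, m3, m4, m5}; fixed.
Sat(EF ((halt ∧ ack) ∨ ack)) = {m1, m3, m4, m5}
AF (EF ((halt ∧ ack) ∨ ack)): least fixpoint, start Z0 = {m1, m3, m4, m5}, add states with every successor in Z. Already a fixed point.
Sat(AF (EF ((halt ∧ ack) ∨ ack))) = {m1, m3, m4, m5}
m0 ∉ Sat(AF (EF ((halt ∧ ack) ∨ ack))) = {m1, m3, m4, m5}, so the formula does not hold at m0.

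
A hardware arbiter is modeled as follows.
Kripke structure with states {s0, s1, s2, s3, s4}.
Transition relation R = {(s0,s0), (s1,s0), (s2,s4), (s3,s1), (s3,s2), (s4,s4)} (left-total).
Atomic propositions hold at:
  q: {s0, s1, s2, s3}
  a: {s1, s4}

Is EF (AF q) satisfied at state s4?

AF q: least fixpoint, start Z0 = {s0, s1, s2, s3}, add states with every successor in Z. Already a fixed point.
Sat(AF q) = {s0, s1, s2, s3}
EF (AF q): least fixpoint, start Z0 = {s0, s1, s2, s3}, add states with some successor in Z. Already a fixed point.
Sat(EF (AF q)) = {s0, s1, s2, s3}
s4 ∉ Sat(EF (AF q)) = {s0, s1, s2, s3}, so the formula does not hold at s4.

No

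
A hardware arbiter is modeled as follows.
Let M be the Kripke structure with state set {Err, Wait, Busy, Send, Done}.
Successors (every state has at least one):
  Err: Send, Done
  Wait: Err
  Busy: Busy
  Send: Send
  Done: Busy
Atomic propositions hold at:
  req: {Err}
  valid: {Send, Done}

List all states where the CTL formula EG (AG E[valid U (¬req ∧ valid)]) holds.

{Send}

Sat(¬req) = {Wait, Busy, Send, Done}
Sat(¬req ∧ valid) = {Send, Done}
E[valid U (¬req ∧ valid)]: least fixpoint, start Z0 = Sat((¬req ∧ valid)) = {Send, Done}, add states in Sat(valid) with some successor in Z. Already a fixed point.
Sat(E[valid U (¬req ∧ valid)]) = {Send, Done}
AG E[valid U (¬req ∧ valid)]: greatest fixpoint, start Z0 = {Send, Done}, keep only states in Sat with every successor in Z. Z1 = {Send}; fixed.
Sat(AG E[valid U (¬req ∧ valid)]) = {Send}
EG (AG E[valid U (¬req ∧ valid)]): greatest fixpoint, start Z0 = {Send}, keep only states in Sat with some successor in Z. Already a fixed point.
Sat(EG (AG E[valid U (¬req ∧ valid)])) = {Send}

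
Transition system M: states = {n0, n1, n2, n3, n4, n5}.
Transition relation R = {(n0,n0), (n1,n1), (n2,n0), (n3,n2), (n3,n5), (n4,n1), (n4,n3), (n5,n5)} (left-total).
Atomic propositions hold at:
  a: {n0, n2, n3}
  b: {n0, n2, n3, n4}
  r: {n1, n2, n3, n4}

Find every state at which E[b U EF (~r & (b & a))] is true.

{n0, n2, n3, n4}

Sat(~r) = {n0, n5}
Sat(b & a) = {n0, n2, n3}
Sat(~r & (b & a)) = {n0}
EF (~r & (b & a)): least fixpoint, start Z0 = {n0}, add states with some successor in Z. Z1 = {n0, n2}; Z2 = {n0, n2, n3}; Z3 = {n0, n2, n3, n4}; fixed.
Sat(EF (~r & (b & a))) = {n0, n2, n3, n4}
E[b U EF (~r & (b & a))]: least fixpoint, start Z0 = Sat(EF (~r & (b & a))) = {n0, n2, n3, n4}, add states in Sat(b) with some successor in Z. Already a fixed point.
Sat(E[b U EF (~r & (b & a))]) = {n0, n2, n3, n4}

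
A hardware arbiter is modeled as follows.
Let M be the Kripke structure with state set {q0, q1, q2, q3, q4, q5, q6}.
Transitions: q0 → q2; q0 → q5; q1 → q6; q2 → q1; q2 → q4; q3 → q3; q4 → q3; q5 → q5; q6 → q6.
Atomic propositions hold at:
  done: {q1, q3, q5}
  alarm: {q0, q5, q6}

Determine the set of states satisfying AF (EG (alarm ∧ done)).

Sat(alarm ∧ done) = {q5}
EG (alarm ∧ done): greatest fixpoint, start Z0 = {q5}, keep only states in Sat with some successor in Z. Already a fixed point.
Sat(EG (alarm ∧ done)) = {q5}
AF (EG (alarm ∧ done)): least fixpoint, start Z0 = {q5}, add states with every successor in Z. Already a fixed point.
Sat(AF (EG (alarm ∧ done))) = {q5}

{q5}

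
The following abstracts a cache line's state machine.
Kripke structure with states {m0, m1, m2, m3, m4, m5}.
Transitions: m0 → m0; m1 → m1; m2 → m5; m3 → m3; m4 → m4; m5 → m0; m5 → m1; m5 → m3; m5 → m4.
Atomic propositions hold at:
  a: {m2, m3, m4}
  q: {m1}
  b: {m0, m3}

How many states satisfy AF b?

2

AF b: least fixpoint, start Z0 = {m0, m3}, add states with every successor in Z. Already a fixed point.
Sat(AF b) = {m0, m3}
|Sat(AF b)| = |{m0, m3}| = 2.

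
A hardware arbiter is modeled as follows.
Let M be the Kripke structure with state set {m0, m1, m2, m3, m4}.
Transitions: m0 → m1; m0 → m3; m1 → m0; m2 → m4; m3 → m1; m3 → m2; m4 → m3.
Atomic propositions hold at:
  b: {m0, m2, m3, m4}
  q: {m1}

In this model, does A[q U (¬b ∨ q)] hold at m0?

Sat(¬b) = {m1}
Sat(¬b ∨ q) = {m1}
A[q U (¬b ∨ q)]: least fixpoint, start Z0 = Sat((¬b ∨ q)) = {m1}, add states in Sat(q) with every successor in Z. Already a fixed point.
Sat(A[q U (¬b ∨ q)]) = {m1}
m0 ∉ Sat(A[q U (¬b ∨ q)]) = {m1}, so the formula does not hold at m0.

No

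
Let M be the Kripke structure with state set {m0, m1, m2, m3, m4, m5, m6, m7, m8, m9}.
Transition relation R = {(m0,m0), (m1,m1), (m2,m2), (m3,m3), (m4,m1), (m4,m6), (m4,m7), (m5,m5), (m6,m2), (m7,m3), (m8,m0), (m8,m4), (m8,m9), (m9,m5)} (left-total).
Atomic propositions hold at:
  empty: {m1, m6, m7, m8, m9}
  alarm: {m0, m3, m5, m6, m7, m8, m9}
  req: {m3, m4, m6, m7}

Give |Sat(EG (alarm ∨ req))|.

7

Sat(alarm ∨ req) = {m0, m3, m4, m5, m6, m7, m8, m9}
EG (alarm ∨ req): greatest fixpoint, start Z0 = {m0, m3, m4, m5, m6, m7, m8, m9}, keep only states in Sat with some successor in Z. Z1 = {m0, m3, m4, m5, m7, m8, m9}; fixed.
Sat(EG (alarm ∨ req)) = {m0, m3, m4, m5, m7, m8, m9}
|Sat(EG (alarm ∨ req))| = |{m0, m3, m4, m5, m7, m8, m9}| = 7.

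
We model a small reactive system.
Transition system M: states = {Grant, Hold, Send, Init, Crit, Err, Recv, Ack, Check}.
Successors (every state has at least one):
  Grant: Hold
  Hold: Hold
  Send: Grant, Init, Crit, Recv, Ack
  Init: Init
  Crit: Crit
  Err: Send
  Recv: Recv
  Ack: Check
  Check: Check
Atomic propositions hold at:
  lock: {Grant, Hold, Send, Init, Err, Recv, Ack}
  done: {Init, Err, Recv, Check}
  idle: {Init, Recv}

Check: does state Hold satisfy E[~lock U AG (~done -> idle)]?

No

Sat(~lock) = {Crit, Check}
Sat(~done) = {Grant, Hold, Send, Crit, Ack}
Sat(~done -> idle) = {Init, Err, Recv, Check}
AG (~done -> idle): greatest fixpoint, start Z0 = {Init, Err, Recv, Check}, keep only states in Sat with every successor in Z. Z1 = {Init, Recv, Check}; fixed.
Sat(AG (~done -> idle)) = {Init, Recv, Check}
E[~lock U AG (~done -> idle)]: least fixpoint, start Z0 = Sat(AG (~done -> idle)) = {Init, Recv, Check}, add states in Sat(~lock) with some successor in Z. Already a fixed point.
Sat(E[~lock U AG (~done -> idle)]) = {Init, Recv, Check}
Hold ∉ Sat(E[~lock U AG (~done -> idle)]) = {Init, Recv, Check}, so the formula does not hold at Hold.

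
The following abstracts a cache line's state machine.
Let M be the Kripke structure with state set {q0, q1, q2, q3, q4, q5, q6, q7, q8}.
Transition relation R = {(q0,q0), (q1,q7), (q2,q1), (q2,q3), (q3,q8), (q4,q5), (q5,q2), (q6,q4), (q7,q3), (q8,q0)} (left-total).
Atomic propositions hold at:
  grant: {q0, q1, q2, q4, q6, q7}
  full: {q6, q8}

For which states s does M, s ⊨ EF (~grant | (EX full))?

{q1, q2, q3, q4, q5, q6, q7, q8}

Sat(~grant) = {q3, q5, q8}
Sat(EX full) = {s : some successor in {q6, q8}} = {q3}
Sat(~grant | (EX full)) = {q3, q5, q8}
EF (~grant | (EX full)): least fixpoint, start Z0 = {q3, q5, q8}, add states with some successor in Z. Z1 = {q2, q3, q4, q5, q7, q8}; Z2 = {q1, q2, q3, q4, q5, q6, q7, q8}; fixed.
Sat(EF (~grant | (EX full))) = {q1, q2, q3, q4, q5, q6, q7, q8}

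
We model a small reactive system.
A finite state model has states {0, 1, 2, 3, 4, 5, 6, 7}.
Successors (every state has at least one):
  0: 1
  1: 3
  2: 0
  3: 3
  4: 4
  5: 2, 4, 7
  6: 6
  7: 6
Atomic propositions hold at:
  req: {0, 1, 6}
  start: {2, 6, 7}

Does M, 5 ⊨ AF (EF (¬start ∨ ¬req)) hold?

Sat(¬start) = {0, 1, 3, 4, 5}
Sat(¬req) = {2, 3, 4, 5, 7}
Sat(¬start ∨ ¬req) = {0, 1, 2, 3, 4, 5, 7}
EF (¬start ∨ ¬req): least fixpoint, start Z0 = {0, 1, 2, 3, 4, 5, 7}, add states with some successor in Z. Already a fixed point.
Sat(EF (¬start ∨ ¬req)) = {0, 1, 2, 3, 4, 5, 7}
AF (EF (¬start ∨ ¬req)): least fixpoint, start Z0 = {0, 1, 2, 3, 4, 5, 7}, add states with every successor in Z. Already a fixed point.
Sat(AF (EF (¬start ∨ ¬req))) = {0, 1, 2, 3, 4, 5, 7}
5 ∈ Sat(AF (EF (¬start ∨ ¬req))) = {0, 1, 2, 3, 4, 5, 7}, so the formula holds at 5.

Yes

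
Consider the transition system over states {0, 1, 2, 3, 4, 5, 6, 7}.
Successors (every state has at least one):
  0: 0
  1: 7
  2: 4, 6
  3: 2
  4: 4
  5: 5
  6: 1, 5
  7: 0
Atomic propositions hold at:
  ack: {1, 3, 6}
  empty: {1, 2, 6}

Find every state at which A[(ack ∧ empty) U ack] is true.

Sat(ack ∧ empty) = {1, 6}
A[(ack ∧ empty) U ack]: least fixpoint, start Z0 = Sat(ack) = {1, 3, 6}, add states in Sat(ack ∧ empty) with every successor in Z. Already a fixed point.
Sat(A[(ack ∧ empty) U ack]) = {1, 3, 6}

{1, 3, 6}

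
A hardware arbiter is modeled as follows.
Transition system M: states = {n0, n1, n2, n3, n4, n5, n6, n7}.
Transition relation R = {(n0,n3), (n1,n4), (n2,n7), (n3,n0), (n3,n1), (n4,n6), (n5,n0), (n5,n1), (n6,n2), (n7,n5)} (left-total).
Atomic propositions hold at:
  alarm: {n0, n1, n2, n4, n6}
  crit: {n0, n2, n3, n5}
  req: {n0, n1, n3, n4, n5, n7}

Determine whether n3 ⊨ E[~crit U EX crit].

Yes

Sat(~crit) = {n1, n4, n6, n7}
Sat(EX crit) = {s : some successor in {n0, n2, n3, n5}} = {n0, n3, n5, n6, n7}
E[~crit U EX crit]: least fixpoint, start Z0 = Sat(EX crit) = {n0, n3, n5, n6, n7}, add states in Sat(~crit) with some successor in Z. Z1 = {n0, n3, n4, n5, n6, n7}; Z2 = {n0, n1, n3, n4, n5, n6, n7}; fixed.
Sat(E[~crit U EX crit]) = {n0, n1, n3, n4, n5, n6, n7}
n3 ∈ Sat(E[~crit U EX crit]) = {n0, n1, n3, n4, n5, n6, n7}, so the formula holds at n3.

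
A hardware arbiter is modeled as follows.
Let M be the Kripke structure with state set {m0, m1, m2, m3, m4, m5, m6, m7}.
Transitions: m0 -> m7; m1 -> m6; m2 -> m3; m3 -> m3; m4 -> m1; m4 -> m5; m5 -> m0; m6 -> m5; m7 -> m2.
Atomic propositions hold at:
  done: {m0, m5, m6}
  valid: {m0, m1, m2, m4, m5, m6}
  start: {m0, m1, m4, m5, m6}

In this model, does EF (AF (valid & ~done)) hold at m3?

Sat(~done) = {m1, m2, m3, m4, m7}
Sat(valid & ~done) = {m1, m2, m4}
AF (valid & ~done): least fixpoint, start Z0 = {m1, m2, m4}, add states with every successor in Z. Z1 = {m1, m2, m4, m7}; Z2 = {m0, m1, m2, m4, m7}; Z3 = {m0, m1, m2, m4, m5, m7}; Z4 = {m0, m1, m2, m4, m5, m6, m7}; fixed.
Sat(AF (valid & ~done)) = {m0, m1, m2, m4, m5, m6, m7}
EF (AF (valid & ~done)): least fixpoint, start Z0 = {m0, m1, m2, m4, m5, m6, m7}, add states with some successor in Z. Already a fixed point.
Sat(EF (AF (valid & ~done))) = {m0, m1, m2, m4, m5, m6, m7}
m3 ∉ Sat(EF (AF (valid & ~done))) = {m0, m1, m2, m4, m5, m6, m7}, so the formula does not hold at m3.

No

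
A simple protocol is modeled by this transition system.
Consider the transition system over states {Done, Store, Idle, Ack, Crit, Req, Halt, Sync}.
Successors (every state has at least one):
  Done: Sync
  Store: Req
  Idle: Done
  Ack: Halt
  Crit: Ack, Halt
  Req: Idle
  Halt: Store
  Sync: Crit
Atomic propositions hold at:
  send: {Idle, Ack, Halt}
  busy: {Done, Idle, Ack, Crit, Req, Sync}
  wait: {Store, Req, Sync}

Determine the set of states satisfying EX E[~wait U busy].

Sat(~wait) = {Done, Idle, Ack, Crit, Halt}
E[~wait U busy]: least fixpoint, start Z0 = Sat(busy) = {Done, Idle, Ack, Crit, Req, Sync}, add states in Sat(~wait) with some successor in Z. Already a fixed point.
Sat(E[~wait U busy]) = {Done, Idle, Ack, Crit, Req, Sync}
Sat(EX E[~wait U busy]) = {s : some successor in {Done, Idle, Ack, Crit, Req, Sync}} = {Done, Store, Idle, Crit, Req, Sync}

{Done, Store, Idle, Crit, Req, Sync}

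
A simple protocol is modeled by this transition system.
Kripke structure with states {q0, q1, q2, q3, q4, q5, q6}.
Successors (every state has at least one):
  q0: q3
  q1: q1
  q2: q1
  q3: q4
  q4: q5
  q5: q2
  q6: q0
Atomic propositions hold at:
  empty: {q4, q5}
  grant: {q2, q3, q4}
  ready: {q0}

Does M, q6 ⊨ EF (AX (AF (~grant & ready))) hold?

Sat(~grant) = {q0, q1, q5, q6}
Sat(~grant & ready) = {q0}
AF (~grant & ready): least fixpoint, start Z0 = {q0}, add states with every successor in Z. Z1 = {q0, q6}; fixed.
Sat(AF (~grant & ready)) = {q0, q6}
Sat(AX (AF (~grant & ready))) = {s : every successor in {q0, q6}} = {q6}
EF (AX (AF (~grant & ready))): least fixpoint, start Z0 = {q6}, add states with some successor in Z. Already a fixed point.
Sat(EF (AX (AF (~grant & ready)))) = {q6}
q6 ∈ Sat(EF (AX (AF (~grant & ready)))) = {q6}, so the formula holds at q6.

Yes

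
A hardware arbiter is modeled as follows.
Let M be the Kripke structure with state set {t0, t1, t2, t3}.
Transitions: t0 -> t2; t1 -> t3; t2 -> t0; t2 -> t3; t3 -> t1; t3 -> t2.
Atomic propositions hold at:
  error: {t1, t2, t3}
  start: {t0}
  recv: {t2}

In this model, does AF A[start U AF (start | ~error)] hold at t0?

Yes

Sat(~error) = {t0}
Sat(start | ~error) = {t0}
AF (start | ~error): least fixpoint, start Z0 = {t0}, add states with every successor in Z. Already a fixed point.
Sat(AF (start | ~error)) = {t0}
A[start U AF (start | ~error)]: least fixpoint, start Z0 = Sat(AF (start | ~error)) = {t0}, add states in Sat(start) with every successor in Z. Already a fixed point.
Sat(A[start U AF (start | ~error)]) = {t0}
AF A[start U AF (start | ~error)]: least fixpoint, start Z0 = {t0}, add states with every successor in Z. Already a fixed point.
Sat(AF A[start U AF (start | ~error)]) = {t0}
t0 ∈ Sat(AF A[start U AF (start | ~error)]) = {t0}, so the formula holds at t0.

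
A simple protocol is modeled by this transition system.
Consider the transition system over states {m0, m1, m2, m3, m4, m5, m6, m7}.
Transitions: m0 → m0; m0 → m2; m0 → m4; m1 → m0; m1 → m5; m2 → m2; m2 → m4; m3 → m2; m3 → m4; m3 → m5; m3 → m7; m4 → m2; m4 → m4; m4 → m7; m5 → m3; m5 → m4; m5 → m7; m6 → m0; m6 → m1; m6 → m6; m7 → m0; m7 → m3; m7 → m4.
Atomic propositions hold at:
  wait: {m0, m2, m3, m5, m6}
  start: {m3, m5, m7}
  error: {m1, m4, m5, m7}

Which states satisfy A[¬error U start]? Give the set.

Sat(¬error) = {m0, m2, m3, m6}
A[¬error U start]: least fixpoint, start Z0 = Sat(start) = {m3, m5, m7}, add states in Sat(¬error) with every successor in Z. Already a fixed point.
Sat(A[¬error U start]) = {m3, m5, m7}

{m3, m5, m7}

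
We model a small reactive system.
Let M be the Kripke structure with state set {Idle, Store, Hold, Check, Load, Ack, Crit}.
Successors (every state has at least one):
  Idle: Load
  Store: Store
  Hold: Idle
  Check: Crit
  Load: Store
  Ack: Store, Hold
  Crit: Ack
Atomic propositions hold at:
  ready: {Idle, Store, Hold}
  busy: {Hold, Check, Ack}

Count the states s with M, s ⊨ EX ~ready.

Sat(~ready) = {Check, Load, Ack, Crit}
Sat(EX ~ready) = {s : some successor in {Check, Load, Ack, Crit}} = {Idle, Check, Crit}
|Sat(EX ~ready)| = |{Idle, Check, Crit}| = 3.

3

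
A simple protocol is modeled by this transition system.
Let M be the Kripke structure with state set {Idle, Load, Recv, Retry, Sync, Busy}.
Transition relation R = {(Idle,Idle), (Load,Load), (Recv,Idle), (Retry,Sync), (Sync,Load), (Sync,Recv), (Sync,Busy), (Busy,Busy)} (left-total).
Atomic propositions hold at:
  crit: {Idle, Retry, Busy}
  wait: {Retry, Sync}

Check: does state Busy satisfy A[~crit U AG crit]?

Sat(~crit) = {Load, Recv, Sync}
AG crit: greatest fixpoint, start Z0 = {Idle, Retry, Busy}, keep only states in Sat with every successor in Z. Z1 = {Idle, Busy}; fixed.
Sat(AG crit) = {Idle, Busy}
A[~crit U AG crit]: least fixpoint, start Z0 = Sat(AG crit) = {Idle, Busy}, add states in Sat(~crit) with every successor in Z. Z1 = {Idle, Recv, Busy}; fixed.
Sat(A[~crit U AG crit]) = {Idle, Recv, Busy}
Busy ∈ Sat(A[~crit U AG crit]) = {Idle, Recv, Busy}, so the formula holds at Busy.

Yes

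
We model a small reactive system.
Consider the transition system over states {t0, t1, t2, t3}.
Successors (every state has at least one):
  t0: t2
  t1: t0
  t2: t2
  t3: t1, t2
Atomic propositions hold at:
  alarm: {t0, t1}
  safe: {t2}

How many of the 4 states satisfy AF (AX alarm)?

Sat(AX alarm) = {s : every successor in {t0, t1}} = {t1}
AF (AX alarm): least fixpoint, start Z0 = {t1}, add states with every successor in Z. Already a fixed point.
Sat(AF (AX alarm)) = {t1}
|Sat(AF (AX alarm))| = |{t1}| = 1.

1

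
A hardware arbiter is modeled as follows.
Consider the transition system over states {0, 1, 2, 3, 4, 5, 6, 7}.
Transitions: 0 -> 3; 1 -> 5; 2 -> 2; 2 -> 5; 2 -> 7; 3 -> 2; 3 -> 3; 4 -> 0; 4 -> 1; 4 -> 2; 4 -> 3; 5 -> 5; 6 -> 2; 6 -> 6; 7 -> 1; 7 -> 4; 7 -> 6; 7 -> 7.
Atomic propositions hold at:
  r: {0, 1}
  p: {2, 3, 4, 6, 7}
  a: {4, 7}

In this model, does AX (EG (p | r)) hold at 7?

No

Sat(p | r) = {0, 1, 2, 3, 4, 6, 7}
EG (p | r): greatest fixpoint, start Z0 = {0, 1, 2, 3, 4, 6, 7}, keep only states in Sat with some successor in Z. Z1 = {0, 2, 3, 4, 6, 7}; fixed.
Sat(EG (p | r)) = {0, 2, 3, 4, 6, 7}
Sat(AX (EG (p | r))) = {s : every successor in {0, 2, 3, 4, 6, 7}} = {0, 3, 6}
7 ∉ Sat(AX (EG (p | r))) = {0, 3, 6}, so the formula does not hold at 7.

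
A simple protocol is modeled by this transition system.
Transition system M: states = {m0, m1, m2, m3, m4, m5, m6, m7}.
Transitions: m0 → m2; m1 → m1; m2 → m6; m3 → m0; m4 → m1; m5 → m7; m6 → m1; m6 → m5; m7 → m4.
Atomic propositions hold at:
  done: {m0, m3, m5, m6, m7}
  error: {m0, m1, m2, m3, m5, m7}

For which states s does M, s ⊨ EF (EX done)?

{m0, m2, m3, m5, m6}

Sat(EX done) = {s : some successor in {m0, m3, m5, m6, m7}} = {m2, m3, m5, m6}
EF (EX done): least fixpoint, start Z0 = {m2, m3, m5, m6}, add states with some successor in Z. Z1 = {m0, m2, m3, m5, m6}; fixed.
Sat(EF (EX done)) = {m0, m2, m3, m5, m6}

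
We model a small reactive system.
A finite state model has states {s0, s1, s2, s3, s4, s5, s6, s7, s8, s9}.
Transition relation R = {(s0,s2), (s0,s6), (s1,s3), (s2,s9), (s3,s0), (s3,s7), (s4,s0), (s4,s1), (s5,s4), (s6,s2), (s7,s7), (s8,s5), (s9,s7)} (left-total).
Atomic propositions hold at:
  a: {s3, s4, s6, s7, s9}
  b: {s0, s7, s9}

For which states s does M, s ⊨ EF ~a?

{s0, s1, s2, s3, s4, s5, s6, s8}

Sat(~a) = {s0, s1, s2, s5, s8}
EF ~a: least fixpoint, start Z0 = {s0, s1, s2, s5, s8}, add states with some successor in Z. Z1 = {s0, s1, s2, s3, s4, s5, s6, s8}; fixed.
Sat(EF ~a) = {s0, s1, s2, s3, s4, s5, s6, s8}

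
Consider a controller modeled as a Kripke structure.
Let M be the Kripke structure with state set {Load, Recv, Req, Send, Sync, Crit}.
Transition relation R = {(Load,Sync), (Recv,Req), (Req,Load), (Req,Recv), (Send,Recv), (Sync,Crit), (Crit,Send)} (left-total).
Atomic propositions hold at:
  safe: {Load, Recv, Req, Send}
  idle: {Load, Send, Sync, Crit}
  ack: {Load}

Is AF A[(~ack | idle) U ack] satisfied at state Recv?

No

Sat(~ack) = {Recv, Req, Send, Sync, Crit}
Sat(~ack | idle) = {Load, Recv, Req, Send, Sync, Crit}
A[(~ack | idle) U ack]: least fixpoint, start Z0 = Sat(ack) = {Load}, add states in Sat(~ack | idle) with every successor in Z. Already a fixed point.
Sat(A[(~ack | idle) U ack]) = {Load}
AF A[(~ack | idle) U ack]: least fixpoint, start Z0 = {Load}, add states with every successor in Z. Already a fixed point.
Sat(AF A[(~ack | idle) U ack]) = {Load}
Recv ∉ Sat(AF A[(~ack | idle) U ack]) = {Load}, so the formula does not hold at Recv.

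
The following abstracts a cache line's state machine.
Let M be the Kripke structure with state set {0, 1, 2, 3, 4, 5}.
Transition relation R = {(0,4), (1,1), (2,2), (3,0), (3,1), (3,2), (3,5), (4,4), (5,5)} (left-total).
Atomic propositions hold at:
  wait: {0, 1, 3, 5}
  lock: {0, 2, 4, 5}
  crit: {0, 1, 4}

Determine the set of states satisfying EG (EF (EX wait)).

{1, 3, 5}

Sat(EX wait) = {s : some successor in {0, 1, 3, 5}} = {1, 3, 5}
EF (EX wait): least fixpoint, start Z0 = {1, 3, 5}, add states with some successor in Z. Already a fixed point.
Sat(EF (EX wait)) = {1, 3, 5}
EG (EF (EX wait)): greatest fixpoint, start Z0 = {1, 3, 5}, keep only states in Sat with some successor in Z. Already a fixed point.
Sat(EG (EF (EX wait))) = {1, 3, 5}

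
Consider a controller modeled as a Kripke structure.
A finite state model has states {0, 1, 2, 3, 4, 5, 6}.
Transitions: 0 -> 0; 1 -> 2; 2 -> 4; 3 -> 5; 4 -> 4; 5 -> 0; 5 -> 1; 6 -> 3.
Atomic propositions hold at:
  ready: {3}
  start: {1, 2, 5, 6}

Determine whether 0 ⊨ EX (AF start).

AF start: least fixpoint, start Z0 = {1, 2, 5, 6}, add states with every successor in Z. Z1 = {1, 2, 3, 5, 6}; fixed.
Sat(AF start) = {1, 2, 3, 5, 6}
Sat(EX (AF start)) = {s : some successor in {1, 2, 3, 5, 6}} = {1, 3, 5, 6}
0 ∉ Sat(EX (AF start)) = {1, 3, 5, 6}, so the formula does not hold at 0.

No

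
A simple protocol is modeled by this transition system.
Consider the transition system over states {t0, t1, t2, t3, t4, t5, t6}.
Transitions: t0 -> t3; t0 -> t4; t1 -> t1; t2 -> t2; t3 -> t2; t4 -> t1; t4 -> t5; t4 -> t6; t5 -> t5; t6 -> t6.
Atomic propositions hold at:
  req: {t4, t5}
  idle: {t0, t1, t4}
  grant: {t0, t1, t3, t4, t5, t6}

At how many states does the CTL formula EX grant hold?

5

Sat(EX grant) = {s : some successor in {t0, t1, t3, t4, t5, t6}} = {t0, t1, t4, t5, t6}
|Sat(EX grant)| = |{t0, t1, t4, t5, t6}| = 5.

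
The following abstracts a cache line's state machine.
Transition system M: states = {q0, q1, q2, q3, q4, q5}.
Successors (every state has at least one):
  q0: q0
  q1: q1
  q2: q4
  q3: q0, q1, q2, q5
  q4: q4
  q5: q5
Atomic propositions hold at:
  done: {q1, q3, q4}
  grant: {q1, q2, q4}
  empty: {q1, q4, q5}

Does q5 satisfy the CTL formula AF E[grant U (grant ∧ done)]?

Sat(grant ∧ done) = {q1, q4}
E[grant U (grant ∧ done)]: least fixpoint, start Z0 = Sat((grant ∧ done)) = {q1, q4}, add states in Sat(grant) with some successor in Z. Z1 = {q1, q2, q4}; fixed.
Sat(E[grant U (grant ∧ done)]) = {q1, q2, q4}
AF E[grant U (grant ∧ done)]: least fixpoint, start Z0 = {q1, q2, q4}, add states with every successor in Z. Already a fixed point.
Sat(AF E[grant U (grant ∧ done)]) = {q1, q2, q4}
q5 ∉ Sat(AF E[grant U (grant ∧ done)]) = {q1, q2, q4}, so the formula does not hold at q5.

No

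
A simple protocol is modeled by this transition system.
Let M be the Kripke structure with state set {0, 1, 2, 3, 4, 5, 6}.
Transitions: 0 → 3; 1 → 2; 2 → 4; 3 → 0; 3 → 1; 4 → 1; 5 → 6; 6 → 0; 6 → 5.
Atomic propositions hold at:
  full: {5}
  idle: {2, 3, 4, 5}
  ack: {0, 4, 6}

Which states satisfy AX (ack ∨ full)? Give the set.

Sat(ack ∨ full) = {0, 4, 5, 6}
Sat(AX (ack ∨ full)) = {s : every successor in {0, 4, 5, 6}} = {2, 5, 6}

{2, 5, 6}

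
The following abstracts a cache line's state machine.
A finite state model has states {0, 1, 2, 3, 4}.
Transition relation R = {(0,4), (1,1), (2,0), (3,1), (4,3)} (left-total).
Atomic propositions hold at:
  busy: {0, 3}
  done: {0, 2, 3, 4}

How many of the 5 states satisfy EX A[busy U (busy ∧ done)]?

Sat(busy ∧ done) = {0, 3}
A[busy U (busy ∧ done)]: least fixpoint, start Z0 = Sat((busy ∧ done)) = {0, 3}, add states in Sat(busy) with every successor in Z. Already a fixed point.
Sat(A[busy U (busy ∧ done)]) = {0, 3}
Sat(EX A[busy U (busy ∧ done)]) = {s : some successor in {0, 3}} = {2, 4}
|Sat(EX A[busy U (busy ∧ done)])| = |{2, 4}| = 2.

2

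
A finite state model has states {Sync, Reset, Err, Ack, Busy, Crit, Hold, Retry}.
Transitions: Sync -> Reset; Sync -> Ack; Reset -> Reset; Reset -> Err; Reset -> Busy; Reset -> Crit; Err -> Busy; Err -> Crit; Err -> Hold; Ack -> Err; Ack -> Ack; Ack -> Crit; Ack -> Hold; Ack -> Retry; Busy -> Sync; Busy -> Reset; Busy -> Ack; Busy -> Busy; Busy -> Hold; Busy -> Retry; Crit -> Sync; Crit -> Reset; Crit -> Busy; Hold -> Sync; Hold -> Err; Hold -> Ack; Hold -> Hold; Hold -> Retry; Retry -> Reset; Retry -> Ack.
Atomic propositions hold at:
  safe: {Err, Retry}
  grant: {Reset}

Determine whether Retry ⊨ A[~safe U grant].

Sat(~safe) = {Sync, Reset, Ack, Busy, Crit, Hold}
A[~safe U grant]: least fixpoint, start Z0 = Sat(grant) = {Reset}, add states in Sat(~safe) with every successor in Z. Already a fixed point.
Sat(A[~safe U grant]) = {Reset}
Retry ∉ Sat(A[~safe U grant]) = {Reset}, so the formula does not hold at Retry.

No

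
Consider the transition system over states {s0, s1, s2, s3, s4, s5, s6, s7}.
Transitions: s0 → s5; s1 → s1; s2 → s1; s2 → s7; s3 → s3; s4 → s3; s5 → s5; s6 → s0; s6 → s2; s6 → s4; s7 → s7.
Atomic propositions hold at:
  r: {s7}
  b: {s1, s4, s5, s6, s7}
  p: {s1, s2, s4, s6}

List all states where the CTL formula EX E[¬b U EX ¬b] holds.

{s3, s4, s6}

Sat(¬b) = {s0, s2, s3}
Sat(EX ¬b) = {s : some successor in {s0, s2, s3}} = {s3, s4, s6}
E[¬b U EX ¬b]: least fixpoint, start Z0 = Sat(EX ¬b) = {s3, s4, s6}, add states in Sat(¬b) with some successor in Z. Already a fixed point.
Sat(E[¬b U EX ¬b]) = {s3, s4, s6}
Sat(EX E[¬b U EX ¬b]) = {s : some successor in {s3, s4, s6}} = {s3, s4, s6}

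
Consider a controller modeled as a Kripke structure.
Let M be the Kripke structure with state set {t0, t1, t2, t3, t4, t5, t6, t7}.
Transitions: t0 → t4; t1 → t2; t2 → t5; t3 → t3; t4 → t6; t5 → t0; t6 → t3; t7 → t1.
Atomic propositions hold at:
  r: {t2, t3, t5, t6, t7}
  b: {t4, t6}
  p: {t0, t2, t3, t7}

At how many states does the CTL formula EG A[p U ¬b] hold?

1

Sat(¬b) = {t0, t1, t2, t3, t5, t7}
A[p U ¬b]: least fixpoint, start Z0 = Sat(¬b) = {t0, t1, t2, t3, t5, t7}, add states in Sat(p) with every successor in Z. Already a fixed point.
Sat(A[p U ¬b]) = {t0, t1, t2, t3, t5, t7}
EG A[p U ¬b]: greatest fixpoint, start Z0 = {t0, t1, t2, t3, t5, t7}, keep only states in Sat with some successor in Z. Z1 = {t1, t2, t3, t5, t7}; Z2 = {t1, t2, t3, t7}; Z3 = {t1, t3, t7}; Z4 = {t3, t7}; Z5 = {t3}; fixed.
Sat(EG A[p U ¬b]) = {t3}
|Sat(EG A[p U ¬b])| = |{t3}| = 1.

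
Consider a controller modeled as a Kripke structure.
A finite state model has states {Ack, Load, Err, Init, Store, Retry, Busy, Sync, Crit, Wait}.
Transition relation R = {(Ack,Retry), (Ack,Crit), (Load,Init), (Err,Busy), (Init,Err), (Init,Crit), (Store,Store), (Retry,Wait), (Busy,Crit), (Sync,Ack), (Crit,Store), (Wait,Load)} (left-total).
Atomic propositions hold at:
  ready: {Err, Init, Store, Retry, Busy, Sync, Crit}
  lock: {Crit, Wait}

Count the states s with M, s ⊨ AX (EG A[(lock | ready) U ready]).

6

Sat(lock | ready) = {Err, Init, Store, Retry, Busy, Sync, Crit, Wait}
A[(lock | ready) U ready]: least fixpoint, start Z0 = Sat(ready) = {Err, Init, Store, Retry, Busy, Sync, Crit}, add states in Sat(lock | ready) with every successor in Z. Already a fixed point.
Sat(A[(lock | ready) U ready]) = {Err, Init, Store, Retry, Busy, Sync, Crit}
EG A[(lock | ready) U ready]: greatest fixpoint, start Z0 = {Err, Init, Store, Retry, Busy, Sync, Crit}, keep only states in Sat with some successor in Z. Z1 = {Err, Init, Store, Busy, Crit}; fixed.
Sat(EG A[(lock | ready) U ready]) = {Err, Init, Store, Busy, Crit}
Sat(AX (EG A[(lock | ready) U ready])) = {s : every successor in {Err, Init, Store, Busy, Crit}} = {Load, Err, Init, Store, Busy, Crit}
|Sat(AX (EG A[(lock | ready) U ready]))| = |{Load, Err, Init, Store, Busy, Crit}| = 6.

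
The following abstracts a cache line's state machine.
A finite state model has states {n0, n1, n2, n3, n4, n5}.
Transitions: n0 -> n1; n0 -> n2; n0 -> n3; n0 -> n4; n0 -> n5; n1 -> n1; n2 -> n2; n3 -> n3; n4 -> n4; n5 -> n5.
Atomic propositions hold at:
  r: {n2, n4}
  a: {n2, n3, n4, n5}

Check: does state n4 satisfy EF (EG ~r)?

No

Sat(~r) = {n0, n1, n3, n5}
EG ~r: greatest fixpoint, start Z0 = {n0, n1, n3, n5}, keep only states in Sat with some successor in Z. Already a fixed point.
Sat(EG ~r) = {n0, n1, n3, n5}
EF (EG ~r): least fixpoint, start Z0 = {n0, n1, n3, n5}, add states with some successor in Z. Already a fixed point.
Sat(EF (EG ~r)) = {n0, n1, n3, n5}
n4 ∉ Sat(EF (EG ~r)) = {n0, n1, n3, n5}, so the formula does not hold at n4.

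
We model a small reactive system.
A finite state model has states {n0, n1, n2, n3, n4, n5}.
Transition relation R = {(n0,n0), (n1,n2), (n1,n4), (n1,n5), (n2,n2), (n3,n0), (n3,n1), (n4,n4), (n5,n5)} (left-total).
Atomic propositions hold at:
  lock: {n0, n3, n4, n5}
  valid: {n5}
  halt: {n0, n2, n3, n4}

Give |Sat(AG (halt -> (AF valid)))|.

AF valid: least fixpoint, start Z0 = {n5}, add states with every successor in Z. Already a fixed point.
Sat(AF valid) = {n5}
Sat(halt -> (AF valid)) = {n1, n5}
AG (halt -> (AF valid)): greatest fixpoint, start Z0 = {n1, n5}, keep only states in Sat with every successor in Z. Z1 = {n5}; fixed.
Sat(AG (halt -> (AF valid))) = {n5}
|Sat(AG (halt -> (AF valid)))| = |{n5}| = 1.

1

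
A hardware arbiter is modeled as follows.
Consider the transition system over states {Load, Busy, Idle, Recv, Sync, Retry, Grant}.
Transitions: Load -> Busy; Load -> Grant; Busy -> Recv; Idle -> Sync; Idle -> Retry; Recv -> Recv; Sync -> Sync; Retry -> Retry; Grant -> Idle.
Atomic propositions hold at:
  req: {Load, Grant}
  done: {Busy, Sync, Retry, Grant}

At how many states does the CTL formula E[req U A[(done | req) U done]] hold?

Sat(done | req) = {Load, Busy, Sync, Retry, Grant}
A[(done | req) U done]: least fixpoint, start Z0 = Sat(done) = {Busy, Sync, Retry, Grant}, add states in Sat(done | req) with every successor in Z. Z1 = {Load, Busy, Sync, Retry, Grant}; fixed.
Sat(A[(done | req) U done]) = {Load, Busy, Sync, Retry, Grant}
E[req U A[(done | req) U done]]: least fixpoint, start Z0 = Sat(A[(done | req) U done]) = {Load, Busy, Sync, Retry, Grant}, add states in Sat(req) with some successor in Z. Already a fixed point.
Sat(E[req U A[(done | req) U done]]) = {Load, Busy, Sync, Retry, Grant}
|Sat(E[req U A[(done | req) U done]])| = |{Load, Busy, Sync, Retry, Grant}| = 5.

5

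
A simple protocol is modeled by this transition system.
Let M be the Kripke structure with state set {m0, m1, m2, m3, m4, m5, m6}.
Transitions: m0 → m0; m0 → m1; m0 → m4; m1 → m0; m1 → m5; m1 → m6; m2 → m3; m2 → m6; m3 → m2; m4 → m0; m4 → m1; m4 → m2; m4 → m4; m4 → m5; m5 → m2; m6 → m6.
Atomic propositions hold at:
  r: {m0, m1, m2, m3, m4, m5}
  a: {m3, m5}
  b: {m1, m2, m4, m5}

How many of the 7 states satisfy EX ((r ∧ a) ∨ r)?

6

Sat(r ∧ a) = {m3, m5}
Sat((r ∧ a) ∨ r) = {m0, m1, m2, m3, m4, m5}
Sat(EX ((r ∧ a) ∨ r)) = {s : some successor in {m0, m1, m2, m3, m4, m5}} = {m0, m1, m2, m3, m4, m5}
|Sat(EX ((r ∧ a) ∨ r))| = |{m0, m1, m2, m3, m4, m5}| = 6.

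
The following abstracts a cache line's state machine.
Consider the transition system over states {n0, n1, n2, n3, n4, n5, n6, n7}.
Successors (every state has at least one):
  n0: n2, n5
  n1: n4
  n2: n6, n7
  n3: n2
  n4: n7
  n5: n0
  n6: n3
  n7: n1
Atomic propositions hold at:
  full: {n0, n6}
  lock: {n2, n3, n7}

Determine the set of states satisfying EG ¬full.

Sat(¬full) = {n1, n2, n3, n4, n5, n7}
EG ¬full: greatest fixpoint, start Z0 = {n1, n2, n3, n4, n5, n7}, keep only states in Sat with some successor in Z. Z1 = {n1, n2, n3, n4, n7}; fixed.
Sat(EG ¬full) = {n1, n2, n3, n4, n7}

{n1, n2, n3, n4, n7}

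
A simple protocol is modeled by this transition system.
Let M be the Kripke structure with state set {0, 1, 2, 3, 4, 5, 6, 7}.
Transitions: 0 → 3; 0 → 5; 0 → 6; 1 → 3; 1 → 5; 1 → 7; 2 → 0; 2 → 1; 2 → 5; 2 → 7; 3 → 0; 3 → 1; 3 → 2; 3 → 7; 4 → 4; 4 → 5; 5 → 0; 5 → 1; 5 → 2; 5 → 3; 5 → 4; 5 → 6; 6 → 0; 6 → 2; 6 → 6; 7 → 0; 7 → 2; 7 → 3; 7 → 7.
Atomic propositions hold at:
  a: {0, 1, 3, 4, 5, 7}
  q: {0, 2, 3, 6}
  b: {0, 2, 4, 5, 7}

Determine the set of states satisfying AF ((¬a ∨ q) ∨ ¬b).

{0, 1, 2, 3, 6}

Sat(¬a) = {2, 6}
Sat(¬a ∨ q) = {0, 2, 3, 6}
Sat(¬b) = {1, 3, 6}
Sat((¬a ∨ q) ∨ ¬b) = {0, 1, 2, 3, 6}
AF ((¬a ∨ q) ∨ ¬b): least fixpoint, start Z0 = {0, 1, 2, 3, 6}, add states with every successor in Z. Already a fixed point.
Sat(AF ((¬a ∨ q) ∨ ¬b)) = {0, 1, 2, 3, 6}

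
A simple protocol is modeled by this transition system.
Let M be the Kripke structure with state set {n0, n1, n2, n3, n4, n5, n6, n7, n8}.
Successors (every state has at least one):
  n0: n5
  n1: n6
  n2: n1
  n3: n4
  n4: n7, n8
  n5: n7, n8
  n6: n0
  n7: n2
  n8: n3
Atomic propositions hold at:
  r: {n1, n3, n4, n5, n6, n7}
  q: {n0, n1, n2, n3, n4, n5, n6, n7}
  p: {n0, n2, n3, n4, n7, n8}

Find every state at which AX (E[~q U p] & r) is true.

Sat(~q) = {n8}
E[~q U p]: least fixpoint, start Z0 = Sat(p) = {n0, n2, n3, n4, n7, n8}, add states in Sat(~q) with some successor in Z. Already a fixed point.
Sat(E[~q U p]) = {n0, n2, n3, n4, n7, n8}
Sat(E[~q U p] & r) = {n3, n4, n7}
Sat(AX (E[~q U p] & r)) = {s : every successor in {n3, n4, n7}} = {n3, n8}

{n3, n8}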